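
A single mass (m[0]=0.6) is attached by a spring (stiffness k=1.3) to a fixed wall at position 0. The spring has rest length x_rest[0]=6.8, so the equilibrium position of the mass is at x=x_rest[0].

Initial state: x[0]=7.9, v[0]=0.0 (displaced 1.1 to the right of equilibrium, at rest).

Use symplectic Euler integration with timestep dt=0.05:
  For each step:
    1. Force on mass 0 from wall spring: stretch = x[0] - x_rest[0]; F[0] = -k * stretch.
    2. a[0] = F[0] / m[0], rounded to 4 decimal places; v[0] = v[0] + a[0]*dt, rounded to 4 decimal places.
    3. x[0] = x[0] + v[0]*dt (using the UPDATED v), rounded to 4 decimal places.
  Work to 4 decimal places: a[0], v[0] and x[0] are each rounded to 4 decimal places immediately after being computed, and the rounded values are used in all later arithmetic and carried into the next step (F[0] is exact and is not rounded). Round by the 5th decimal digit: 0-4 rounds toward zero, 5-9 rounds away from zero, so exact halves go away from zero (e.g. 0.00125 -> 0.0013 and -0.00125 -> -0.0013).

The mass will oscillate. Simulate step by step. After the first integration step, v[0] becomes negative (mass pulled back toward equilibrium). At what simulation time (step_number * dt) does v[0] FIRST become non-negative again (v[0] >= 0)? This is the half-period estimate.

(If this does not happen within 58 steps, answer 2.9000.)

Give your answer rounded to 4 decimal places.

Step 0: x=[7.9000] v=[0.0000]
Step 1: x=[7.8940] v=[-0.1192]
Step 2: x=[7.8821] v=[-0.2377]
Step 3: x=[7.8644] v=[-0.3549]
Step 4: x=[7.8409] v=[-0.4702]
Step 5: x=[7.8118] v=[-0.5830]
Step 6: x=[7.7772] v=[-0.6926]
Step 7: x=[7.7373] v=[-0.7985]
Step 8: x=[7.6923] v=[-0.9000]
Step 9: x=[7.6425] v=[-0.9967]
Step 10: x=[7.5881] v=[-1.0880]
Step 11: x=[7.5294] v=[-1.1734]
Step 12: x=[7.4668] v=[-1.2524]
Step 13: x=[7.4006] v=[-1.3246]
Step 14: x=[7.3311] v=[-1.3897]
Step 15: x=[7.2587] v=[-1.4472]
Step 16: x=[7.1839] v=[-1.4969]
Step 17: x=[7.1070] v=[-1.5385]
Step 18: x=[7.0284] v=[-1.5718]
Step 19: x=[6.9486] v=[-1.5965]
Step 20: x=[6.8680] v=[-1.6126]
Step 21: x=[6.7870] v=[-1.6200]
Step 22: x=[6.7061] v=[-1.6186]
Step 23: x=[6.6257] v=[-1.6084]
Step 24: x=[6.5462] v=[-1.5895]
Step 25: x=[6.4681] v=[-1.5620]
Step 26: x=[6.3918] v=[-1.5260]
Step 27: x=[6.3177] v=[-1.4818]
Step 28: x=[6.2462] v=[-1.4296]
Step 29: x=[6.1777] v=[-1.3696]
Step 30: x=[6.1126] v=[-1.3022]
Step 31: x=[6.0512] v=[-1.2277]
Step 32: x=[5.9939] v=[-1.1466]
Step 33: x=[5.9409] v=[-1.0593]
Step 34: x=[5.8926] v=[-0.9662]
Step 35: x=[5.8492] v=[-0.8679]
Step 36: x=[5.8110] v=[-0.7649]
Step 37: x=[5.7781] v=[-0.6578]
Step 38: x=[5.7507] v=[-0.5471]
Step 39: x=[5.7290] v=[-0.4334]
Step 40: x=[5.7131] v=[-0.3174]
Step 41: x=[5.7031] v=[-0.1997]
Step 42: x=[5.6991] v=[-0.0809]
Step 43: x=[5.7010] v=[0.0384]
First v>=0 after going negative at step 43, time=2.1500

Answer: 2.1500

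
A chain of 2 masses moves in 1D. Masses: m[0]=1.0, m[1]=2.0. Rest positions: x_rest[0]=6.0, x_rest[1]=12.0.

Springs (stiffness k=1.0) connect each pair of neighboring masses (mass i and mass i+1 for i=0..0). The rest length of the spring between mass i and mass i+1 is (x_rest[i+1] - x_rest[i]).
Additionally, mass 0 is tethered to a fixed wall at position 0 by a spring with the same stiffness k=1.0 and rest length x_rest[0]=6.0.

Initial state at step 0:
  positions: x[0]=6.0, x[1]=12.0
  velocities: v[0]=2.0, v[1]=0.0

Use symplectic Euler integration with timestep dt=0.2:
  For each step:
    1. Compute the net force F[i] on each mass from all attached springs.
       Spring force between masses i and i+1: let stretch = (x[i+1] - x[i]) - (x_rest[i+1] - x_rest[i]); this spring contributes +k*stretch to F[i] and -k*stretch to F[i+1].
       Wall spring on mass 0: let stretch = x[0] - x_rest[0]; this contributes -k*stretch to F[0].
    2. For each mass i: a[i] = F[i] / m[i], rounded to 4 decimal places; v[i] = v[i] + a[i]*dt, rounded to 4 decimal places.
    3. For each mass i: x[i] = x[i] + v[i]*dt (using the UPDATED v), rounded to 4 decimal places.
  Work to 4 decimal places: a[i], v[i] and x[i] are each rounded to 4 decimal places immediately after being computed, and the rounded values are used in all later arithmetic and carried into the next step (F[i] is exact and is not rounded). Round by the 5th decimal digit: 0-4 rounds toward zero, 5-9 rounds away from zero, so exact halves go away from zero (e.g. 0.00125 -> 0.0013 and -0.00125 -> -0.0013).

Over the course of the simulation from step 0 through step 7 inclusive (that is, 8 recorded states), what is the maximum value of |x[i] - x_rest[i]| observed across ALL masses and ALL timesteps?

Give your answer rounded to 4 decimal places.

Step 0: x=[6.0000 12.0000] v=[2.0000 0.0000]
Step 1: x=[6.4000 12.0000] v=[2.0000 0.0000]
Step 2: x=[6.7680 12.0080] v=[1.8400 0.0400]
Step 3: x=[7.0749 12.0312] v=[1.5344 0.1160]
Step 4: x=[7.2970 12.0753] v=[1.1107 0.2204]
Step 5: x=[7.4184 12.1438] v=[0.6070 0.3426]
Step 6: x=[7.4321 12.2378] v=[0.0684 0.4701]
Step 7: x=[7.3407 12.3557] v=[-0.4569 0.5895]
Max displacement = 1.4321

Answer: 1.4321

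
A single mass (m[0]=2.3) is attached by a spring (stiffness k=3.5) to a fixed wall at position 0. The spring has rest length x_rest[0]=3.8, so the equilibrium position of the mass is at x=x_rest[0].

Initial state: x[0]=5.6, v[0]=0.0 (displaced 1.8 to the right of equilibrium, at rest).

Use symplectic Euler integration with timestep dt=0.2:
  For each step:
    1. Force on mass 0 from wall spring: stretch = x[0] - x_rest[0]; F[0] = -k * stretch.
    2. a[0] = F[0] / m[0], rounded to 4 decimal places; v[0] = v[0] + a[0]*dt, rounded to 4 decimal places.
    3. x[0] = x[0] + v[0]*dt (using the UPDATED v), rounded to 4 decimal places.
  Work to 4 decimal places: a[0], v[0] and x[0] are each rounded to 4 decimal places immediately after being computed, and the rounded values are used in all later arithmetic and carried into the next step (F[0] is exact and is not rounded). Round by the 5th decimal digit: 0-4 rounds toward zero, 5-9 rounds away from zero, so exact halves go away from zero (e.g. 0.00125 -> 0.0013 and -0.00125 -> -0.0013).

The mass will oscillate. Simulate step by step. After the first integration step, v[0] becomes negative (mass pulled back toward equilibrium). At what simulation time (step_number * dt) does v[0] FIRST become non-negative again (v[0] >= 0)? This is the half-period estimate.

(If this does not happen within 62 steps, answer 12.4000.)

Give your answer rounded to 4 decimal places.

Step 0: x=[5.6000] v=[0.0000]
Step 1: x=[5.4904] v=[-0.5478]
Step 2: x=[5.2779] v=[-1.0623]
Step 3: x=[4.9755] v=[-1.5121]
Step 4: x=[4.6015] v=[-1.8699]
Step 5: x=[4.1787] v=[-2.1138]
Step 6: x=[3.7329] v=[-2.2291]
Step 7: x=[3.2912] v=[-2.2087]
Step 8: x=[2.8804] v=[-2.0538]
Step 9: x=[2.5256] v=[-1.7739]
Step 10: x=[2.2484] v=[-1.3860]
Step 11: x=[2.0656] v=[-0.9138]
Step 12: x=[1.9884] v=[-0.3859]
Step 13: x=[2.0215] v=[0.1655]
First v>=0 after going negative at step 13, time=2.6000

Answer: 2.6000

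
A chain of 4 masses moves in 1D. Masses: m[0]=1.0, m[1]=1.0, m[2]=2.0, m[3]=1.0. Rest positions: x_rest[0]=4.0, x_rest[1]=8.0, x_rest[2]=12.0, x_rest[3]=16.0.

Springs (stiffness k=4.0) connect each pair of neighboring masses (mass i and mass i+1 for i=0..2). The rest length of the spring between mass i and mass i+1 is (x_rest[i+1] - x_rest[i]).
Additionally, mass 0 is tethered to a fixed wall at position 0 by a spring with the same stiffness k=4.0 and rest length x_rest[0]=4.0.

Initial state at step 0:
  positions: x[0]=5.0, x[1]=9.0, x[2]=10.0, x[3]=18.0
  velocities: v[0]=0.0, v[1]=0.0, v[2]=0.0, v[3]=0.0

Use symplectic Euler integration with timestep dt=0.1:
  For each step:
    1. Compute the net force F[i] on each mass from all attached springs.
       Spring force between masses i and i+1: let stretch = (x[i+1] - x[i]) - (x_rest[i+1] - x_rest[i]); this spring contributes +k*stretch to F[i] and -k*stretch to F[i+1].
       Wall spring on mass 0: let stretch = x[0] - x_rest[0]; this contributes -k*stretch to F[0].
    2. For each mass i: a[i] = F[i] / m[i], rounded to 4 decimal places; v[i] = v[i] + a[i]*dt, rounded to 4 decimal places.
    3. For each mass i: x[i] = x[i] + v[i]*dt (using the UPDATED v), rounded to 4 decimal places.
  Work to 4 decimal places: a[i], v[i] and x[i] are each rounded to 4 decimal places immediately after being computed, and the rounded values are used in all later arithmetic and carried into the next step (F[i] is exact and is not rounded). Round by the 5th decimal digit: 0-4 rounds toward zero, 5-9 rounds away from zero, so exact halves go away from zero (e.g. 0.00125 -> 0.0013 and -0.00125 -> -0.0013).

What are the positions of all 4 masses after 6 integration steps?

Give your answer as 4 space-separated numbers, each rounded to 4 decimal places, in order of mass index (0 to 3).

Answer: 4.0994 7.3060 12.2328 15.4054

Derivation:
Step 0: x=[5.0000 9.0000 10.0000 18.0000] v=[0.0000 0.0000 0.0000 0.0000]
Step 1: x=[4.9600 8.8800 10.1400 17.8400] v=[-0.4000 -1.2000 1.4000 -1.6000]
Step 2: x=[4.8784 8.6536 10.4088 17.5320] v=[-0.8160 -2.2640 2.6880 -3.0800]
Step 3: x=[4.7527 8.3464 10.7850 17.0991] v=[-1.2573 -3.0720 3.7616 -4.3293]
Step 4: x=[4.5806 7.9930 11.2387 16.5736] v=[-1.7209 -3.5340 4.5367 -5.2549]
Step 5: x=[4.3618 7.6329 11.7342 15.9947] v=[-2.1882 -3.6007 4.9545 -5.7889]
Step 6: x=[4.0994 7.3060 12.2328 15.4054] v=[-2.6245 -3.2686 4.9863 -5.8931]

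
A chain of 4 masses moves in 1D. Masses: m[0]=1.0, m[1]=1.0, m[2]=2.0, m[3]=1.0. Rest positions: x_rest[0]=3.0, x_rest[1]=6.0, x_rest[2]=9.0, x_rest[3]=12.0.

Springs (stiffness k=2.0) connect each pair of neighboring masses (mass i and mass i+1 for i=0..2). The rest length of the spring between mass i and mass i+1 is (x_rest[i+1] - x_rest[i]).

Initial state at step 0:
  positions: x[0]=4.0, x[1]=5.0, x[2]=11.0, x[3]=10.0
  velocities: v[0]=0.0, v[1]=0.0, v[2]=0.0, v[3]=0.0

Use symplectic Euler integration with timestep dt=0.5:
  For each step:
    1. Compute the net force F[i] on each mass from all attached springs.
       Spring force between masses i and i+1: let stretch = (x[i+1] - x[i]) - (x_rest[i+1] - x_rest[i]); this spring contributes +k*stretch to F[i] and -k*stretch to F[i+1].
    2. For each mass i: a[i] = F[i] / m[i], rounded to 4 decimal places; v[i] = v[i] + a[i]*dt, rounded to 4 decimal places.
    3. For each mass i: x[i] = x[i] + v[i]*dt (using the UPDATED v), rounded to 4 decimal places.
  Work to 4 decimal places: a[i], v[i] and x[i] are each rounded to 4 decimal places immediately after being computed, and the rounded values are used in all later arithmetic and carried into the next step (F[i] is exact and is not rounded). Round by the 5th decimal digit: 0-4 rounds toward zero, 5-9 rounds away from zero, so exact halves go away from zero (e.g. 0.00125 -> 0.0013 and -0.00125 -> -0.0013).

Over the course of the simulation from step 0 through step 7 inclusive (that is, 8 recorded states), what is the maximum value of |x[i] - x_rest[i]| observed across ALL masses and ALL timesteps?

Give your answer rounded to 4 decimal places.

Step 0: x=[4.0000 5.0000 11.0000 10.0000] v=[0.0000 0.0000 0.0000 0.0000]
Step 1: x=[3.0000 7.5000 9.2500 12.0000] v=[-2.0000 5.0000 -3.5000 4.0000]
Step 2: x=[2.7500 8.6250 7.7500 14.1250] v=[-0.5000 2.2500 -3.0000 4.2500]
Step 3: x=[3.9375 6.3750 8.0625 14.5625] v=[2.3750 -4.5000 0.6250 0.8750]
Step 4: x=[4.8438 3.7500 9.5782 13.2500] v=[1.8125 -5.2500 3.0313 -2.6250]
Step 5: x=[3.7032 4.5860 10.5548 11.6016] v=[-2.2813 1.6720 1.9531 -3.2968]
Step 6: x=[1.5040 7.9650 10.3009 10.9298] v=[-4.3985 6.7580 -0.5079 -1.3436]
Step 7: x=[1.0353 9.2815 9.6202 11.4436] v=[-0.9375 2.6329 -1.3614 1.0275]
Max displacement = 3.2815

Answer: 3.2815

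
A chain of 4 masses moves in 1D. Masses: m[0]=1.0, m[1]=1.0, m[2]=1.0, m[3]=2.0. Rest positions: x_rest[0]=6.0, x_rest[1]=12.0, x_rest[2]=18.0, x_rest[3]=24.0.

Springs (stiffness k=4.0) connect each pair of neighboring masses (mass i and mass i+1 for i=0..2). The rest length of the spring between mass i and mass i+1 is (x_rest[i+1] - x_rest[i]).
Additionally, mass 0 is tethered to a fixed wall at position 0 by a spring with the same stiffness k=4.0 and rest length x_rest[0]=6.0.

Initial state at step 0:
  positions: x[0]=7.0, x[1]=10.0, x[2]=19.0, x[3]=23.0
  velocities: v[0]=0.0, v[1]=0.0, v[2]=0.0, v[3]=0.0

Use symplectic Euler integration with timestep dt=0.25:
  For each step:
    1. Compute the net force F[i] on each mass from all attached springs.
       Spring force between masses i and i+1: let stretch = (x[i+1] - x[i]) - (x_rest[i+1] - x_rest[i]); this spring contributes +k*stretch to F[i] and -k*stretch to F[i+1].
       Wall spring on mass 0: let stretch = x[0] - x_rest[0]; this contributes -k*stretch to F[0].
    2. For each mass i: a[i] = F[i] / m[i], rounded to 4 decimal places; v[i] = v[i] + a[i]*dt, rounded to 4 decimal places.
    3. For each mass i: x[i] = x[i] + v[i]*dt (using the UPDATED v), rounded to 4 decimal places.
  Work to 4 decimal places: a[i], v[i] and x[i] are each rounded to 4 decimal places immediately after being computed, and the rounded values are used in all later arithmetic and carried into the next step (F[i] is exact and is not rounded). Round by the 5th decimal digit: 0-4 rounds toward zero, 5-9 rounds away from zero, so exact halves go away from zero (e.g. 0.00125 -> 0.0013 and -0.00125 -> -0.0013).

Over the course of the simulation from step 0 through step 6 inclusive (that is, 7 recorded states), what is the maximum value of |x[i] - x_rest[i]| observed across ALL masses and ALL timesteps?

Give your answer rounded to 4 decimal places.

Answer: 2.3651

Derivation:
Step 0: x=[7.0000 10.0000 19.0000 23.0000] v=[0.0000 0.0000 0.0000 0.0000]
Step 1: x=[6.0000 11.5000 17.7500 23.2500] v=[-4.0000 6.0000 -5.0000 1.0000]
Step 2: x=[4.8750 13.1875 16.3125 23.5625] v=[-4.5000 6.7500 -5.7500 1.2500]
Step 3: x=[4.6094 13.5781 15.9063 23.7188] v=[-1.0625 1.5625 -1.6250 0.6250]
Step 4: x=[5.4336 12.3086 16.8711 23.6485] v=[3.2968 -5.0780 3.8593 -0.2813]
Step 5: x=[6.6182 10.4610 18.3897 23.4810] v=[4.7382 -7.3905 6.0742 -0.6700]
Step 6: x=[7.1089 9.6349 19.1989 23.4271] v=[1.9628 -3.3046 3.2368 -0.2157]
Max displacement = 2.3651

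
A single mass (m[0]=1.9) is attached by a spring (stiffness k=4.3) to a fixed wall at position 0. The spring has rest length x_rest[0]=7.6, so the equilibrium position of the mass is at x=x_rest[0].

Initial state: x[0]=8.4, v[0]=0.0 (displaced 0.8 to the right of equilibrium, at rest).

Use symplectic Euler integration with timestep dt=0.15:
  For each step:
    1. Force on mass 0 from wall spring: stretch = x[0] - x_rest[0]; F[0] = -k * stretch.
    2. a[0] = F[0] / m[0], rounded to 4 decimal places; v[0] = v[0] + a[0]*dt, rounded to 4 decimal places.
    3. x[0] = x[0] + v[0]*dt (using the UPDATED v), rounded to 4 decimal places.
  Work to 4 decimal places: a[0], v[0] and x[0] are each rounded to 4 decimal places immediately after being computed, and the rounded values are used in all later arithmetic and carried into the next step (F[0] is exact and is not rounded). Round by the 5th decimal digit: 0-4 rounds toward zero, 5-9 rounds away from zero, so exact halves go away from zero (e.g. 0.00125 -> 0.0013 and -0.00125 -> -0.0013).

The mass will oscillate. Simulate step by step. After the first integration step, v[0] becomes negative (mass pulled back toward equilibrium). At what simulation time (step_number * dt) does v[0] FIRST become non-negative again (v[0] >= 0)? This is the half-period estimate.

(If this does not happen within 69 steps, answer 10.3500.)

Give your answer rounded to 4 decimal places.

Step 0: x=[8.4000] v=[0.0000]
Step 1: x=[8.3593] v=[-0.2716]
Step 2: x=[8.2799] v=[-0.5294]
Step 3: x=[8.1659] v=[-0.7602]
Step 4: x=[8.0231] v=[-0.9523]
Step 5: x=[7.8587] v=[-1.0959]
Step 6: x=[7.6811] v=[-1.1837]
Step 7: x=[7.4994] v=[-1.2112]
Step 8: x=[7.3229] v=[-1.1770]
Step 9: x=[7.1605] v=[-1.0829]
Step 10: x=[7.0204] v=[-0.9337]
Step 11: x=[6.9099] v=[-0.7369]
Step 12: x=[6.8345] v=[-0.5026]
Step 13: x=[6.7981] v=[-0.2427]
Step 14: x=[6.8025] v=[0.0295]
First v>=0 after going negative at step 14, time=2.1000

Answer: 2.1000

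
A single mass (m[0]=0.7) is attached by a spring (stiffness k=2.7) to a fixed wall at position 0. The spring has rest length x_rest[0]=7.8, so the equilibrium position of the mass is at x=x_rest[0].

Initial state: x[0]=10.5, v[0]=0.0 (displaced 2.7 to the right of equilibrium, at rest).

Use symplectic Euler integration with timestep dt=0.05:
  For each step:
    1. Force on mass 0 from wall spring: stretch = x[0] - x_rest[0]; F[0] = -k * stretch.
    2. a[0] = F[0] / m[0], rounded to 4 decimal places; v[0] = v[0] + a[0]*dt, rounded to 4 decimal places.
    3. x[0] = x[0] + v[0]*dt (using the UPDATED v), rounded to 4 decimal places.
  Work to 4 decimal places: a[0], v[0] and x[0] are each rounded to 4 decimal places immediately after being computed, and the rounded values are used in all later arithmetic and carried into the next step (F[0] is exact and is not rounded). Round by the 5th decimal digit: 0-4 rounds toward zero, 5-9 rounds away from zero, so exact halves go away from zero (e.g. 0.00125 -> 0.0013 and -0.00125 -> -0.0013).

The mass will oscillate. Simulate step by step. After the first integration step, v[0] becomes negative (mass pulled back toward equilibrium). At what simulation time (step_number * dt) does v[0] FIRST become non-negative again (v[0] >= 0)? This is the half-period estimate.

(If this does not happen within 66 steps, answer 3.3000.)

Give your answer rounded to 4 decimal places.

Step 0: x=[10.5000] v=[0.0000]
Step 1: x=[10.4740] v=[-0.5207]
Step 2: x=[10.4222] v=[-1.0364]
Step 3: x=[10.3451] v=[-1.5421]
Step 4: x=[10.2435] v=[-2.0329]
Step 5: x=[10.1183] v=[-2.5041]
Step 6: x=[9.9707] v=[-2.9512]
Step 7: x=[9.8022] v=[-3.3698]
Step 8: x=[9.6144] v=[-3.7559]
Step 9: x=[9.4091] v=[-4.1058]
Step 10: x=[9.1883] v=[-4.4161]
Step 11: x=[8.9541] v=[-4.6838]
Step 12: x=[8.7088] v=[-4.9064]
Step 13: x=[8.4547] v=[-5.0817]
Step 14: x=[8.1943] v=[-5.2080]
Step 15: x=[7.9301] v=[-5.2840]
Step 16: x=[7.6646] v=[-5.3091]
Step 17: x=[7.4005] v=[-5.2830]
Step 18: x=[7.1402] v=[-5.2060]
Step 19: x=[6.8863] v=[-5.0788]
Step 20: x=[6.6412] v=[-4.9026]
Step 21: x=[6.4072] v=[-4.6791]
Step 22: x=[6.1867] v=[-4.4105]
Step 23: x=[5.9817] v=[-4.0994]
Step 24: x=[5.7943] v=[-3.7487]
Step 25: x=[5.6262] v=[-3.3619]
Step 26: x=[5.4791] v=[-2.9427]
Step 27: x=[5.3543] v=[-2.4951]
Step 28: x=[5.2531] v=[-2.0234]
Step 29: x=[5.1765] v=[-1.5322]
Step 30: x=[5.1252] v=[-1.0262]
Step 31: x=[5.0997] v=[-0.5103]
Step 32: x=[5.1002] v=[0.0105]
First v>=0 after going negative at step 32, time=1.6000

Answer: 1.6000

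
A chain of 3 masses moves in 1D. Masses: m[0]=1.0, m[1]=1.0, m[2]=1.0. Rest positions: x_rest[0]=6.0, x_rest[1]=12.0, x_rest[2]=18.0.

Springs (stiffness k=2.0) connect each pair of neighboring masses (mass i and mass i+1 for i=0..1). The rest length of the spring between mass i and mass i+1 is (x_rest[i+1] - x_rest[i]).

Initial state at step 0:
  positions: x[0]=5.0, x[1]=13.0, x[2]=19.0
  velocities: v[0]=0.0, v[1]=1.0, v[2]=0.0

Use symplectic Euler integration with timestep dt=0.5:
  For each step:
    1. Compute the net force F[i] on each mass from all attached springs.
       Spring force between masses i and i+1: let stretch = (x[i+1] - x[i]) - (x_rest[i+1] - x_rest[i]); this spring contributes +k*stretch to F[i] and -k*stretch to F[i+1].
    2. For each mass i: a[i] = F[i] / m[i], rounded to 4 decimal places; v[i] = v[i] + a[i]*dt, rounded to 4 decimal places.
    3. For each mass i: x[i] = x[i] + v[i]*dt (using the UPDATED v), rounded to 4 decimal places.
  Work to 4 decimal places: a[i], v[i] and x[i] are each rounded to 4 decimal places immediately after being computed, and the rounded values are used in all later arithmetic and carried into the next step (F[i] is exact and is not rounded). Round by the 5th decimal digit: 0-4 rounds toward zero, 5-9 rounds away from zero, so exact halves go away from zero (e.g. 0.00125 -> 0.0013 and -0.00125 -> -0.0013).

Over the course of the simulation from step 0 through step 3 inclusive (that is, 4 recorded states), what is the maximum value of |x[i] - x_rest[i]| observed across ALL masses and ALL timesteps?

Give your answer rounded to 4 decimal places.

Answer: 1.8750

Derivation:
Step 0: x=[5.0000 13.0000 19.0000] v=[0.0000 1.0000 0.0000]
Step 1: x=[6.0000 12.5000 19.0000] v=[2.0000 -1.0000 0.0000]
Step 2: x=[7.2500 12.0000 18.7500] v=[2.5000 -1.0000 -0.5000]
Step 3: x=[7.8750 12.5000 18.1250] v=[1.2500 1.0000 -1.2500]
Max displacement = 1.8750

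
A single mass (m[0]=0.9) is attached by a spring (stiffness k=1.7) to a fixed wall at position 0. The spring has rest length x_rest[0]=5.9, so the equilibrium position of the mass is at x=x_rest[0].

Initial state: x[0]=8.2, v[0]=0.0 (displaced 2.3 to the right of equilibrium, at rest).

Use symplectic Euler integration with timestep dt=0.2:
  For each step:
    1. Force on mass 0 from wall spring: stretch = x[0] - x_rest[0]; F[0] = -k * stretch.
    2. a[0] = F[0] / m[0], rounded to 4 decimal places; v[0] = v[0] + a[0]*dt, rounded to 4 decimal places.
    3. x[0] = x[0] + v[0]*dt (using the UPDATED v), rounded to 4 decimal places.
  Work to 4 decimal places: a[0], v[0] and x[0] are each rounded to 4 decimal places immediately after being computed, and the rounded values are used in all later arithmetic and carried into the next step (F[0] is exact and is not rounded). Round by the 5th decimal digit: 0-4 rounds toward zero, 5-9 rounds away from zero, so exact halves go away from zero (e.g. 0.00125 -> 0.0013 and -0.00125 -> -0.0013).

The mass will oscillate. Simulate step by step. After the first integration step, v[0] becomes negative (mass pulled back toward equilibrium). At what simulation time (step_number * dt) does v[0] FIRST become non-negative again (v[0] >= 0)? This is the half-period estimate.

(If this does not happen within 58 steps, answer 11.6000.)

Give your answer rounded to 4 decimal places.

Answer: 2.4000

Derivation:
Step 0: x=[8.2000] v=[0.0000]
Step 1: x=[8.0262] v=[-0.8689]
Step 2: x=[7.6918] v=[-1.6721]
Step 3: x=[7.2220] v=[-2.3490]
Step 4: x=[6.6523] v=[-2.8484]
Step 5: x=[6.0258] v=[-3.1326]
Step 6: x=[5.3898] v=[-3.1801]
Step 7: x=[4.7923] v=[-2.9874]
Step 8: x=[4.2785] v=[-2.5689]
Step 9: x=[3.8872] v=[-1.9563]
Step 10: x=[3.6480] v=[-1.1959]
Step 11: x=[3.5790] v=[-0.3451]
Step 12: x=[3.6853] v=[0.5317]
First v>=0 after going negative at step 12, time=2.4000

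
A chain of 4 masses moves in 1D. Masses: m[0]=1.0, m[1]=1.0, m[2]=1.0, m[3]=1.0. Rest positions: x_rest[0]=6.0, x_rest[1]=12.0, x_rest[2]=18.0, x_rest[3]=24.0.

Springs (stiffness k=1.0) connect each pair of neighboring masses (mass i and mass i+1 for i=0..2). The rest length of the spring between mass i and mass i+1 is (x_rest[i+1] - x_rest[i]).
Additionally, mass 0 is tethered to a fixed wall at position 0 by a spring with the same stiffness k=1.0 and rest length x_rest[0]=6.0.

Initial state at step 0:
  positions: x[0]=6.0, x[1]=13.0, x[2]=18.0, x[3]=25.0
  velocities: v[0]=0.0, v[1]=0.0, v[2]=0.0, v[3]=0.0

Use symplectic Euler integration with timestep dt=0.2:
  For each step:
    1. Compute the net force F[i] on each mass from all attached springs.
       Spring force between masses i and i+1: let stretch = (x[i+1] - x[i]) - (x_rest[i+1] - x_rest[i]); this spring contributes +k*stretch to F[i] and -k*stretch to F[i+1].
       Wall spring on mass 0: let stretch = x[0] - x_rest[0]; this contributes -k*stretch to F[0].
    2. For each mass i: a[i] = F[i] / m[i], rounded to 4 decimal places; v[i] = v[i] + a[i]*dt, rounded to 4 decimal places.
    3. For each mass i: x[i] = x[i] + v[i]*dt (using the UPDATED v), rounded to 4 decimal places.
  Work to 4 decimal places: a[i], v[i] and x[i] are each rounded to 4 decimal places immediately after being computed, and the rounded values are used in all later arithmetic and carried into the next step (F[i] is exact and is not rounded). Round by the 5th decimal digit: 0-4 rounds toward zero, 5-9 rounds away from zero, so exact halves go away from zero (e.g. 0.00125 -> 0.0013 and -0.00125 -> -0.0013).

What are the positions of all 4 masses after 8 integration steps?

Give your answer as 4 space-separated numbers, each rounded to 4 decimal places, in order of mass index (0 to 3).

Answer: 6.4755 11.8367 19.1406 24.3121

Derivation:
Step 0: x=[6.0000 13.0000 18.0000 25.0000] v=[0.0000 0.0000 0.0000 0.0000]
Step 1: x=[6.0400 12.9200 18.0800 24.9600] v=[0.2000 -0.4000 0.4000 -0.2000]
Step 2: x=[6.1136 12.7712 18.2288 24.8848] v=[0.3680 -0.7440 0.7440 -0.3760]
Step 3: x=[6.2090 12.5744 18.4255 24.7834] v=[0.4768 -0.9840 0.9837 -0.5072]
Step 4: x=[6.3106 12.3570 18.6425 24.6676] v=[0.5081 -1.0869 1.0851 -0.5788]
Step 5: x=[6.4017 12.1492 18.8491 24.5508] v=[0.4553 -1.0391 1.0330 -0.5838]
Step 6: x=[6.4666 11.9795 19.0158 24.4460] v=[0.3245 -0.8486 0.8334 -0.5241]
Step 7: x=[6.4934 11.8707 19.1182 24.3640] v=[0.1338 -0.5439 0.5122 -0.4101]
Step 8: x=[6.4755 11.8367 19.1406 24.3121] v=[-0.0894 -0.1699 0.1119 -0.2593]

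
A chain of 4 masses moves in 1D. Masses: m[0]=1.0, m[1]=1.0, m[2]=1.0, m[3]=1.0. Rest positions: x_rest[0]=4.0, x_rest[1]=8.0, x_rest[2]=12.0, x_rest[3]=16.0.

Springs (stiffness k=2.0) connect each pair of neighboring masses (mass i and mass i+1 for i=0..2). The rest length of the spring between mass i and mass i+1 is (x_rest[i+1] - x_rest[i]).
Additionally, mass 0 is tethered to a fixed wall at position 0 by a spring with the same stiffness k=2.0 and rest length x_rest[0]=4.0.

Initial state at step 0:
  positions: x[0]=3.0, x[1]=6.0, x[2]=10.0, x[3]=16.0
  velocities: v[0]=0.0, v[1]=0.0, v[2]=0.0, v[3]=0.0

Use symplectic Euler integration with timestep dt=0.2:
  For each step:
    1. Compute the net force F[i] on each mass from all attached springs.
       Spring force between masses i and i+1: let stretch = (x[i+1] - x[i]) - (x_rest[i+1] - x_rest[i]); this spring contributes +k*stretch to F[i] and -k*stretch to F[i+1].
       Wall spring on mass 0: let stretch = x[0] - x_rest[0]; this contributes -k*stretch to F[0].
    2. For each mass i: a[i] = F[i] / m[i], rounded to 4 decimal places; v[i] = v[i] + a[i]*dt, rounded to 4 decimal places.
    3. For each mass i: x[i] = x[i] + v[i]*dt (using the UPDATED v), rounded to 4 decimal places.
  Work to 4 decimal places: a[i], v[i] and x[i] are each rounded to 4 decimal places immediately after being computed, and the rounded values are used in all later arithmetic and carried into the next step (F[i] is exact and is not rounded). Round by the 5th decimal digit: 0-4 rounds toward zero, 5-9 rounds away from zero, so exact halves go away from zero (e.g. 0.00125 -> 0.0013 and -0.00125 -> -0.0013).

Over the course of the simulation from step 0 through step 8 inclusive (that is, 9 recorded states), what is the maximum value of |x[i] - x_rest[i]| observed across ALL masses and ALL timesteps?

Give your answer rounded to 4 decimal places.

Answer: 2.1022

Derivation:
Step 0: x=[3.0000 6.0000 10.0000 16.0000] v=[0.0000 0.0000 0.0000 0.0000]
Step 1: x=[3.0000 6.0800 10.1600 15.8400] v=[0.0000 0.4000 0.8000 -0.8000]
Step 2: x=[3.0064 6.2400 10.4480 15.5456] v=[0.0320 0.8000 1.4400 -1.4720]
Step 3: x=[3.0310 6.4780 10.8072 15.1634] v=[0.1229 1.1898 1.7958 -1.9110]
Step 4: x=[3.0889 6.7865 11.1685 14.7527] v=[0.2893 1.5427 1.8066 -2.0535]
Step 5: x=[3.1955 7.1498 11.4660 14.3753] v=[0.5328 1.8165 1.4875 -1.8872]
Step 6: x=[3.3628 7.5421 11.6509 14.0851] v=[0.8363 1.9613 0.9247 -1.4509]
Step 7: x=[3.5954 7.9287 11.7019 13.9202] v=[1.1629 1.9331 0.2549 -0.8246]
Step 8: x=[3.8870 8.2705 11.6285 13.8978] v=[1.4581 1.7091 -0.3671 -0.1119]
Max displacement = 2.1022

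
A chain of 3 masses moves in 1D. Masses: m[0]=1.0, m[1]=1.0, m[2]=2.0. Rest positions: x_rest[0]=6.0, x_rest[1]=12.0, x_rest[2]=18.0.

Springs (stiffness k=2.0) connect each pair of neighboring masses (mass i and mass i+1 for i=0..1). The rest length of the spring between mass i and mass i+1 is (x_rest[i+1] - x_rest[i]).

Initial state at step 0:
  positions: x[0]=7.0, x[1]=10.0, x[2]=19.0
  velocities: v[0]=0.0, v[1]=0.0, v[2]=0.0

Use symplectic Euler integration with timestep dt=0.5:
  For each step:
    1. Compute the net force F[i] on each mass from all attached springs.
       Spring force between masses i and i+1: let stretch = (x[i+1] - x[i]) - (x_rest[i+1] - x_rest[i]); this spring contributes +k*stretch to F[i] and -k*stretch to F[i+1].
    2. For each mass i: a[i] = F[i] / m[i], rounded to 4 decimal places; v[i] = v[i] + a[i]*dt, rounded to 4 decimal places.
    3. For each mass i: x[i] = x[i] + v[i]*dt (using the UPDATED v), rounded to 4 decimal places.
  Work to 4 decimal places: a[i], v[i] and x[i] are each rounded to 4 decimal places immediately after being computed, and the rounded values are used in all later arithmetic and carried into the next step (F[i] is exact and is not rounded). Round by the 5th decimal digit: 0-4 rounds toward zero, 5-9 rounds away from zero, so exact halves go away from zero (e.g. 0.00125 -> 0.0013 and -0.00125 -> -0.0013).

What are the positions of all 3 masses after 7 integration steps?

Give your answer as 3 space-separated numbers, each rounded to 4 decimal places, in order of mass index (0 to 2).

Step 0: x=[7.0000 10.0000 19.0000] v=[0.0000 0.0000 0.0000]
Step 1: x=[5.5000 13.0000 18.2500] v=[-3.0000 6.0000 -1.5000]
Step 2: x=[4.7500 14.8750 17.6875] v=[-1.5000 3.7500 -1.1250]
Step 3: x=[6.0625 13.0938 17.9219] v=[2.6250 -3.5625 0.4688]
Step 4: x=[7.8907 10.2110 18.4493] v=[3.6563 -5.7657 1.0548]
Step 5: x=[7.8790 10.2872 18.4171] v=[-0.0234 0.1523 -0.0644]
Step 6: x=[6.0714 13.2242 17.8524] v=[-3.6152 5.8740 -1.1294]
Step 7: x=[4.8402 14.8989 17.6307] v=[-2.4624 3.3494 -0.4435]

Answer: 4.8402 14.8989 17.6307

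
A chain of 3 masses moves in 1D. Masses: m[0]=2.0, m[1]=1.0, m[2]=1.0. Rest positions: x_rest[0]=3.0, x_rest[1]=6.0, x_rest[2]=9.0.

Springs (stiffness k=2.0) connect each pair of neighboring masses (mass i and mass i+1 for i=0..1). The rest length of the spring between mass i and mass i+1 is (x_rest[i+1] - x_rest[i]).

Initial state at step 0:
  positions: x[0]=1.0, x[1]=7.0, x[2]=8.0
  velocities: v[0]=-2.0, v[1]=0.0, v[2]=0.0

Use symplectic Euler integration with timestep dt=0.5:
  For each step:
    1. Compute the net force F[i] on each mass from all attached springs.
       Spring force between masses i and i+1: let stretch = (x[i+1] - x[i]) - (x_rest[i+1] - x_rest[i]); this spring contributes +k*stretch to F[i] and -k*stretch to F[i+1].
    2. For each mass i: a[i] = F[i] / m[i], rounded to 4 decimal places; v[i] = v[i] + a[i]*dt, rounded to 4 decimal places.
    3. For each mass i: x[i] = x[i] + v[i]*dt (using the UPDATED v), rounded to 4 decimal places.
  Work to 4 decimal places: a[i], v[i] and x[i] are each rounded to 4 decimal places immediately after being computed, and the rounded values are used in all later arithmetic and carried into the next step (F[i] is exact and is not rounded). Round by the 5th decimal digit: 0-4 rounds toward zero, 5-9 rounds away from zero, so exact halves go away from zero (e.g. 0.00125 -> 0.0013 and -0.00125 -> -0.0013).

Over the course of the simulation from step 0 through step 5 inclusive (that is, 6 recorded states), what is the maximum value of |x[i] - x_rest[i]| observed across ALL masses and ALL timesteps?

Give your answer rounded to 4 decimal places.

Step 0: x=[1.0000 7.0000 8.0000] v=[-2.0000 0.0000 0.0000]
Step 1: x=[0.7500 4.5000 9.0000] v=[-0.5000 -5.0000 2.0000]
Step 2: x=[0.6875 2.3750 9.2500] v=[-0.1250 -4.2500 0.5000]
Step 3: x=[0.2969 2.8438 7.5625] v=[-0.7813 0.9375 -3.3750]
Step 4: x=[-0.2071 4.3985 5.0157] v=[-1.0079 3.1093 -5.0937]
Step 5: x=[-0.3097 3.9590 3.6603] v=[-0.2051 -0.8791 -2.7109]
Max displacement = 5.3397

Answer: 5.3397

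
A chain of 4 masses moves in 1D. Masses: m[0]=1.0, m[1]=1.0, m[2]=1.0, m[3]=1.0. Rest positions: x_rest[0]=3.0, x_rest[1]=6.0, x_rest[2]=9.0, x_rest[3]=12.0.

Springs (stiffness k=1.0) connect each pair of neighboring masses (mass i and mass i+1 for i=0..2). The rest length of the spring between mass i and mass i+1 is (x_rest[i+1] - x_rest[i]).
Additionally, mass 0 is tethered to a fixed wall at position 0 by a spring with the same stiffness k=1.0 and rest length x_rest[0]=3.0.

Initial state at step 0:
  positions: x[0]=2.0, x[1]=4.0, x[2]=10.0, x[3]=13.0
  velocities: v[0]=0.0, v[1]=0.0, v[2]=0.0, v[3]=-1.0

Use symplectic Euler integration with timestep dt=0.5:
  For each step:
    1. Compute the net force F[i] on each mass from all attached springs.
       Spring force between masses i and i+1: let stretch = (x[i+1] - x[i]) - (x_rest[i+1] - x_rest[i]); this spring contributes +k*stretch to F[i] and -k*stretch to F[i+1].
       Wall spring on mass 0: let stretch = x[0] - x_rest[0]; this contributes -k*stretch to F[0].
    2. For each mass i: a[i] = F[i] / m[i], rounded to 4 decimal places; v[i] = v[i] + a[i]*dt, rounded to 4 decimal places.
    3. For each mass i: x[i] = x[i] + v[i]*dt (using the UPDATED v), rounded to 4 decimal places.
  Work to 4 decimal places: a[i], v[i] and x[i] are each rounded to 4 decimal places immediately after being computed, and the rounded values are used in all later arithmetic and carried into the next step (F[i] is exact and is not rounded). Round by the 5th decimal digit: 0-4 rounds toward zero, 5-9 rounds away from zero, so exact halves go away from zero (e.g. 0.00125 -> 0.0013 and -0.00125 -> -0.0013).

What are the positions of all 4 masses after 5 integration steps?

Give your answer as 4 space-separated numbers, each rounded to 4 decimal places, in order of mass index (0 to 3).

Answer: 4.7237 6.3408 8.4278 9.6054

Derivation:
Step 0: x=[2.0000 4.0000 10.0000 13.0000] v=[0.0000 0.0000 0.0000 -1.0000]
Step 1: x=[2.0000 5.0000 9.2500 12.5000] v=[0.0000 2.0000 -1.5000 -1.0000]
Step 2: x=[2.2500 6.3125 8.2500 11.9375] v=[0.5000 2.6250 -2.0000 -1.1250]
Step 3: x=[2.9532 7.0938 7.6875 11.2031] v=[1.4063 1.5625 -1.1250 -1.4688]
Step 4: x=[3.9532 6.9883 7.8555 10.3398] v=[2.0000 -0.2110 0.3360 -1.7266]
Step 5: x=[4.7237 6.3408 8.4278 9.6054] v=[1.5410 -1.2950 1.1446 -1.4688]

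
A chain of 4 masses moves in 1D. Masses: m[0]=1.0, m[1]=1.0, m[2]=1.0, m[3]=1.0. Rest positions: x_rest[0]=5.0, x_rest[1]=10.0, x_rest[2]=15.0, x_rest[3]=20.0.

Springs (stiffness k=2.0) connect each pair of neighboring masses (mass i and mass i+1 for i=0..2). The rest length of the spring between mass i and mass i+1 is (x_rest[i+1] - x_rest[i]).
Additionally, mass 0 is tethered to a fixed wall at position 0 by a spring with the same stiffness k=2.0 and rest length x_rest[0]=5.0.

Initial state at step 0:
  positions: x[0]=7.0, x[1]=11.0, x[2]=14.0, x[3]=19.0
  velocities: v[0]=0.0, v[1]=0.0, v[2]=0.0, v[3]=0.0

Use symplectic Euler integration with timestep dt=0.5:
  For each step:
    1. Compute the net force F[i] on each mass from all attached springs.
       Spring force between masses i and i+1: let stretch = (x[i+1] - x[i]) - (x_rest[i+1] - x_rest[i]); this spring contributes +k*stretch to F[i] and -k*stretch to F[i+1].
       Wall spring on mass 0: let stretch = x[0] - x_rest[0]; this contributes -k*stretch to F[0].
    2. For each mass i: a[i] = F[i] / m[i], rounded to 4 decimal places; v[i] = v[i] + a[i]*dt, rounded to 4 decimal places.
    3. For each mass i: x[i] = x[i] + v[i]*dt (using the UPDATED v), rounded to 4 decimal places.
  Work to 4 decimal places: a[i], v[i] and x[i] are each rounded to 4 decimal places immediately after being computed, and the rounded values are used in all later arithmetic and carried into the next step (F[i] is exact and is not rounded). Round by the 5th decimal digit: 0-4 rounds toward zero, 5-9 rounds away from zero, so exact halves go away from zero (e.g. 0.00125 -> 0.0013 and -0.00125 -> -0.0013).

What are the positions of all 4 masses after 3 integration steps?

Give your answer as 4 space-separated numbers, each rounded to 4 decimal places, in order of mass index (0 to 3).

Step 0: x=[7.0000 11.0000 14.0000 19.0000] v=[0.0000 0.0000 0.0000 0.0000]
Step 1: x=[5.5000 10.5000 15.0000 19.0000] v=[-3.0000 -1.0000 2.0000 0.0000]
Step 2: x=[3.7500 9.7500 15.7500 19.5000] v=[-3.5000 -1.5000 1.5000 1.0000]
Step 3: x=[3.1250 9.0000 15.3750 20.6250] v=[-1.2500 -1.5000 -0.7500 2.2500]

Answer: 3.1250 9.0000 15.3750 20.6250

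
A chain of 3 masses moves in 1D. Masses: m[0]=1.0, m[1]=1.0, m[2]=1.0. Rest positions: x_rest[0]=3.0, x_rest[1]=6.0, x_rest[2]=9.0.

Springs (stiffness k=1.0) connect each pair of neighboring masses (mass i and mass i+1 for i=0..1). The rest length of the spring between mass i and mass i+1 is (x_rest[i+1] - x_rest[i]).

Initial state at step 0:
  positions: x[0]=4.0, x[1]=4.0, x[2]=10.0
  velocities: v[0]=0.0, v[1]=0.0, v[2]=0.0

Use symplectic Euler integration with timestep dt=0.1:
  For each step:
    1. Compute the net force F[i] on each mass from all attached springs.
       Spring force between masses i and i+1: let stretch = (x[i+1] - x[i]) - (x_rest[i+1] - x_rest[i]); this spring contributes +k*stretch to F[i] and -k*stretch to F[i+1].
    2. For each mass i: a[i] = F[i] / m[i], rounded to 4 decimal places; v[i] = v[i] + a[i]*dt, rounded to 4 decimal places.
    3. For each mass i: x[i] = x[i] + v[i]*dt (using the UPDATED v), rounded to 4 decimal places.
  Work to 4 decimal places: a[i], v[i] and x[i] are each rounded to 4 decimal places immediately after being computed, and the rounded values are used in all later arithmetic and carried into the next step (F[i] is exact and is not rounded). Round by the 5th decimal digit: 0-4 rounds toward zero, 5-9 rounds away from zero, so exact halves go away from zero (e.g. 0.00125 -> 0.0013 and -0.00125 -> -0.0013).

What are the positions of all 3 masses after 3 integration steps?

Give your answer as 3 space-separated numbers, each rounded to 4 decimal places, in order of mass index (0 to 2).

Answer: 3.8245 4.3511 9.8245

Derivation:
Step 0: x=[4.0000 4.0000 10.0000] v=[0.0000 0.0000 0.0000]
Step 1: x=[3.9700 4.0600 9.9700] v=[-0.3000 0.6000 -0.3000]
Step 2: x=[3.9109 4.1782 9.9109] v=[-0.5910 1.1820 -0.5910]
Step 3: x=[3.8245 4.3511 9.8245] v=[-0.8643 1.7285 -0.8643]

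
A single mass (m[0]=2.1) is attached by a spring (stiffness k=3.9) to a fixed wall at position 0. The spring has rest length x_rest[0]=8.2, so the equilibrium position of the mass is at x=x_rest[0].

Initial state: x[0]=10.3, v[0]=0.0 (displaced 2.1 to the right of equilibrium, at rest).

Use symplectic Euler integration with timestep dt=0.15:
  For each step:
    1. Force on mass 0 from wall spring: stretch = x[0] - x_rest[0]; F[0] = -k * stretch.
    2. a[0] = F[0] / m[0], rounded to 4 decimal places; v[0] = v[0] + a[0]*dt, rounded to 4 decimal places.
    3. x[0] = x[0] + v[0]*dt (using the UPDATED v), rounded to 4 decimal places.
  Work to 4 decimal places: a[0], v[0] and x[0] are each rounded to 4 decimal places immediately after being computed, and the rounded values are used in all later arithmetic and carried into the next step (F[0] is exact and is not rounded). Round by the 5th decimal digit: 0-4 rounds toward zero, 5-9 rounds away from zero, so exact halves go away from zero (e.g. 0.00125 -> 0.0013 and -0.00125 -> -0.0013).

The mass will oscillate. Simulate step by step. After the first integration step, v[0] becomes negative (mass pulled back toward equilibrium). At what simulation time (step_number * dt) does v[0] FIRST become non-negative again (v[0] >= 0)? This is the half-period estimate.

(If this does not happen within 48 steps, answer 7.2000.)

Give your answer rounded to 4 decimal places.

Step 0: x=[10.3000] v=[0.0000]
Step 1: x=[10.2123] v=[-0.5850]
Step 2: x=[10.0405] v=[-1.1456]
Step 3: x=[9.7918] v=[-1.6583]
Step 4: x=[9.4765] v=[-2.1017]
Step 5: x=[9.1079] v=[-2.4573]
Step 6: x=[8.7014] v=[-2.7102]
Step 7: x=[8.2739] v=[-2.8499]
Step 8: x=[7.8433] v=[-2.8705]
Step 9: x=[7.4276] v=[-2.7711]
Step 10: x=[7.0442] v=[-2.5559]
Step 11: x=[6.7091] v=[-2.2339]
Step 12: x=[6.4363] v=[-1.8186]
Step 13: x=[6.2372] v=[-1.3273]
Step 14: x=[6.1201] v=[-0.7805]
Step 15: x=[6.0899] v=[-0.2011]
Step 16: x=[6.1479] v=[0.3867]
First v>=0 after going negative at step 16, time=2.4000

Answer: 2.4000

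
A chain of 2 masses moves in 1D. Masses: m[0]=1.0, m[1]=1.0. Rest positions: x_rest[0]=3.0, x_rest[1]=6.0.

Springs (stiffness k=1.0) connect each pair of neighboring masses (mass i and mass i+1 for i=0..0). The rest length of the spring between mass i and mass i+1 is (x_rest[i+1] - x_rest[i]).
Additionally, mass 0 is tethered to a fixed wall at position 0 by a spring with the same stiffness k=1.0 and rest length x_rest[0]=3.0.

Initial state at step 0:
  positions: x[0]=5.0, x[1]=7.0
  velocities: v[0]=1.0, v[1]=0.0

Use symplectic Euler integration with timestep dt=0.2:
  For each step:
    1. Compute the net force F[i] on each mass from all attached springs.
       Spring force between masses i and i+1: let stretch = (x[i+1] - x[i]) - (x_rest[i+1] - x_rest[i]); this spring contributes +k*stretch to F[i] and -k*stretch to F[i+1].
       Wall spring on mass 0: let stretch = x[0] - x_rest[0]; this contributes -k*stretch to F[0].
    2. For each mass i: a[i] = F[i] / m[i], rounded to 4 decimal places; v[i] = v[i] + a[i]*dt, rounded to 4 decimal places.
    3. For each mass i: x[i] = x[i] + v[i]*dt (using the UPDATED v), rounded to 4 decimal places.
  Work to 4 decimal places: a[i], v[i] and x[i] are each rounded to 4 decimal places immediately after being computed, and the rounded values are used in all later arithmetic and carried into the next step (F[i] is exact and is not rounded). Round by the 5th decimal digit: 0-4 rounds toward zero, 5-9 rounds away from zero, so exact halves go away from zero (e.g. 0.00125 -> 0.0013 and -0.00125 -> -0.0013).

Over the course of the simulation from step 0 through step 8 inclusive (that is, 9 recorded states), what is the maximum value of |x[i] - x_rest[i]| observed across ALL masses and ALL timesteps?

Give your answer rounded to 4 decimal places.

Step 0: x=[5.0000 7.0000] v=[1.0000 0.0000]
Step 1: x=[5.0800 7.0400] v=[0.4000 0.2000]
Step 2: x=[5.0352 7.1216] v=[-0.2240 0.4080]
Step 3: x=[4.8724 7.2397] v=[-0.8138 0.5907]
Step 4: x=[4.6094 7.3831] v=[-1.3148 0.7172]
Step 5: x=[4.2730 7.5356] v=[-1.6819 0.7625]
Step 6: x=[3.8962 7.6776] v=[-1.8840 0.7100]
Step 7: x=[3.5148 7.7883] v=[-1.9070 0.5537]
Step 8: x=[3.1637 7.8481] v=[-1.7553 0.2990]
Max displacement = 2.0800

Answer: 2.0800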